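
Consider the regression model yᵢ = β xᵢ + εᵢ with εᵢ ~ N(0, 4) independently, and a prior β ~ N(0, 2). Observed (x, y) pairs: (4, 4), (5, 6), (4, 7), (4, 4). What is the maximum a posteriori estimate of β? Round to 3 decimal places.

log p(β | y) = −Σ(yᵢ − βxᵢ)²/(2·4) − β²/(2·2) + const.
Setting the derivative to zero: Σxᵢ(yᵢ − βxᵢ)/4 − β/2 = 0, so β = Σxᵢyᵢ / (Σxᵢ² + σ²/τ²).
Σxᵢyᵢ = 4·4 + 5·6 + 4·7 + 4·4 = 90; Σxᵢ² = 73; σ²/τ² = 2.
β̂_MAP = 90 / (73 + 2) = 90/75 ≈ 1.200.

β̂_MAP = 1.200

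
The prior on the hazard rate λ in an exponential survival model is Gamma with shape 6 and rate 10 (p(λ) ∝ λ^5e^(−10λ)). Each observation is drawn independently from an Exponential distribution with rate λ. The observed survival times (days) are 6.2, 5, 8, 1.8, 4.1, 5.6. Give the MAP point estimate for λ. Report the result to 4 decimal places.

λ̂_MAP = 0.2703

The Exponential(rate=λ) likelihood is ∝ λ^n e^(−λΣtᵢ). Here n = 6 and Σtᵢ = 6.2 + 5 + 8 + 1.8 + 4.1 + 5.6 = 30.7.
Posterior ∝ λ^5e^(−10λ) · λ^6e^(−30.7λ) = λ^11e^(−40.7λ), i.e. Gamma(12, 40.7).
Mode = (a−1)/b = 11/40.7 ≈ 0.2703.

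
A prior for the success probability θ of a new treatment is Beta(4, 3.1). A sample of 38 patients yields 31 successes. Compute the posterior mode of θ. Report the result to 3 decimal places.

Prior: Beta(4, 3.1).
Data: 31 successes in 38 trials. The binomial likelihood contributes θ^31(1−θ)^7, so the posterior is Beta(4+31, 3.1+7) = Beta(35, 10.1).
For Beta(a, b) with a, b > 1 the mode is (a−1)/(a+b−2) = 34/43.1 ≈ 0.789.

θ̂_MAP = 0.789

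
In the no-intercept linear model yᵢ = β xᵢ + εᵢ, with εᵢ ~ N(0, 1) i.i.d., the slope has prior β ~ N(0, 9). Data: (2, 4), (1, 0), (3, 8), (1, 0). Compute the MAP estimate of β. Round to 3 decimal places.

log p(β | y) = −Σ(yᵢ − βxᵢ)²/(2·1) − β²/(2·9) + const.
Setting the derivative to zero: Σxᵢ(yᵢ − βxᵢ)/1 − β/9 = 0, so β = Σxᵢyᵢ / (Σxᵢ² + σ²/τ²).
Σxᵢyᵢ = 2·4 + 1·0 + 3·8 + 1·0 = 32; Σxᵢ² = 15; σ²/τ² = 1/9.
β̂_MAP = 32 / (15 + 1/9) = 32/(136/9) = 36/17 ≈ 2.118.

β̂_MAP = 2.118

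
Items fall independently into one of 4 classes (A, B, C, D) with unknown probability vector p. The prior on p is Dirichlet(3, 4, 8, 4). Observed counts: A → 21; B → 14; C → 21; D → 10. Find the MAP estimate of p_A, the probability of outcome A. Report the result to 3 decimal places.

MAP estimate of p_A = 0.284

The posterior is Dirichlet(αᵢ + nᵢ) = Dirichlet(24, 18, 29, 14).
For a Dirichlet(a₁,…,a_K) with all aᵢ > 1, the mode has j-th component (aⱼ − 1)/(Σaᵢ − K).
Here Σaᵢ = 85 and K = 4, so p_A = (24 − 1)/(85 − 4) = 23/81 ≈ 0.284.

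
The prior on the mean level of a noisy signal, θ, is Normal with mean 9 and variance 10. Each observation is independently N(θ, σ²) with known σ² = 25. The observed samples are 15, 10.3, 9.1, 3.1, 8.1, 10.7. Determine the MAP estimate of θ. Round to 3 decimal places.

θ̂_MAP = 9.271

n = 6; x̄ = (15 + 10.3 + 9.1 + 3.1 + 8.1 + 10.7)/6 = 56.3/6 = 563/60 ≈ 9.3833.
For a Normal prior and Normal likelihood with known variance, the posterior is Normal; its mode equals its mean, the precision-weighted average.
Prior precision 1/σ₀² = 1/10 = 0.1; data precision n/σ² = 6/25 = 0.24.
θ̂ = (0.1·9 + 0.24·(563/60)) / (0.1 + 0.24) = 3.152/0.34 = 788/85 ≈ 9.271.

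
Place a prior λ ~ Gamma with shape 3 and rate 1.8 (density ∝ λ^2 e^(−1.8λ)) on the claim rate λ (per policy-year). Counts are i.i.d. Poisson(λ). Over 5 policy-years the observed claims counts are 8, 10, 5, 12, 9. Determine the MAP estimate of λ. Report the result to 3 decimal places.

λ̂_MAP = 6.765

Σxᵢ = 8+10+5+12+9 = 44, with n = 5.
Posterior ∝ λ^2e^(−1.8λ) · λ^44e^(−5λ) = λ^46e^(−6.8λ), i.e. Gamma(shape=47, rate=6.8).
The mode of a Gamma(a, b) with a ≥ 1 (shape–rate) is (a−1)/b = 46/6.8 ≈ 6.765.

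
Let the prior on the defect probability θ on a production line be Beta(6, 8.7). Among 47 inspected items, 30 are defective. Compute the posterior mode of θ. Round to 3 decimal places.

Prior: Beta(6, 8.7).
Data: 30 successes in 47 trials. The binomial likelihood contributes θ^30(1−θ)^17, so the posterior is Beta(6+30, 8.7+17) = Beta(36, 25.7).
For Beta(a, b) with a, b > 1 the mode is (a−1)/(a+b−2) = 35/59.7 ≈ 0.586.

θ̂_MAP = 0.586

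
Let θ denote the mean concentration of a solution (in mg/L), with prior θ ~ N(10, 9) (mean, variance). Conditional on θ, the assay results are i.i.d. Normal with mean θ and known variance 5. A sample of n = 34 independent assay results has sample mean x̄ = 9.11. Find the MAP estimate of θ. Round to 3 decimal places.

n = 34, x̄ = 9.11.
For a Normal prior and Normal likelihood with known variance, the posterior is Normal; its mode equals its mean, the precision-weighted average.
Prior precision 1/σ₀² = 1/9; data precision n/σ² = 34/5 = 6.8.
θ̂ = ((1/9)·10 + 6.8·9.11) / (1/9 + 6.8) = (141883/2250)/(311/45) = 141883/15550 ≈ 9.124.

θ̂_MAP = 9.124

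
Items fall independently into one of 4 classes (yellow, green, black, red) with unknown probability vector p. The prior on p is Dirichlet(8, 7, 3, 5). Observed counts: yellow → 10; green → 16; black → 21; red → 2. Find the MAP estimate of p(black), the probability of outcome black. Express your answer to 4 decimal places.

MAP estimate of p(black) = 0.3382

The posterior is Dirichlet(αᵢ + nᵢ) = Dirichlet(18, 23, 24, 7).
For a Dirichlet(a₁,…,a_K) with all aᵢ > 1, the mode has j-th component (aⱼ − 1)/(Σaᵢ − K).
Here Σaᵢ = 72 and K = 4, so p(black) = (24 − 1)/(72 − 4) = 23/68 ≈ 0.3382.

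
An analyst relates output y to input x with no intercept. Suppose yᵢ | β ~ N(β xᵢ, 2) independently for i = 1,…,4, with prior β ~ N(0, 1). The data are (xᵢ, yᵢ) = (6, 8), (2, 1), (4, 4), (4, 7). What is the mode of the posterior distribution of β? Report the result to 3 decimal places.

log p(β | y) = −Σ(yᵢ − βxᵢ)²/(2·2) − β²/(2·1) + const.
Setting the derivative to zero: Σxᵢ(yᵢ − βxᵢ)/2 − β/1 = 0, so β = Σxᵢyᵢ / (Σxᵢ² + σ²/τ²).
Σxᵢyᵢ = 6·8 + 2·1 + 4·4 + 4·7 = 94; Σxᵢ² = 72; σ²/τ² = 2.
β̂_MAP = 94 / (72 + 2) = 94/74 ≈ 1.270.

β̂_MAP = 1.270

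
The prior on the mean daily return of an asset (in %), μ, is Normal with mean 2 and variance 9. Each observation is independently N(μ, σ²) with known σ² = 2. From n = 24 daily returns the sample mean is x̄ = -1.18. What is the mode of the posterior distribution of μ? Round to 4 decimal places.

μ̂_MAP = -1.1508

n = 24, x̄ = -1.18.
For a Normal prior and Normal likelihood with known variance, the posterior is Normal; its mode equals its mean, the precision-weighted average.
Prior precision 1/σ₀² = 1/9; data precision n/σ² = 24/2 = 12.
μ̂ = ((1/9)·2 + 12·(-1.18)) / (1/9 + 12) = (-3136/225)/(109/9) = -3136/2725 ≈ -1.1508.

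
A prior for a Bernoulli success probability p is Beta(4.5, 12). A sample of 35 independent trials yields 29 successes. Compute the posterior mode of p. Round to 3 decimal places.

Prior: Beta(4.5, 12).
Data: 29 successes in 35 trials. The binomial likelihood contributes p^29(1−p)^6, so the posterior is Beta(4.5+29, 12+6) = Beta(33.5, 18).
For Beta(a, b) with a, b > 1 the mode is (a−1)/(a+b−2) = 32.5/49.5 ≈ 0.657.

p̂_MAP = 0.657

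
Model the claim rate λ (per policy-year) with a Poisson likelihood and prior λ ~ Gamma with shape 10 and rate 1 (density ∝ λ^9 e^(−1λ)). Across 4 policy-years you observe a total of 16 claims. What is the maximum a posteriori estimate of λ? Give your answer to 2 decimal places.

λ̂_MAP = 5.00

Σxᵢ = 16, n = 4.
Posterior ∝ λ^9e^(−1λ) · λ^16e^(−4λ) = λ^25e^(−5λ), i.e. Gamma(shape=26, rate=5).
The mode of a Gamma(a, b) with a ≥ 1 (shape–rate) is (a−1)/b = 25/5 ≈ 5.00.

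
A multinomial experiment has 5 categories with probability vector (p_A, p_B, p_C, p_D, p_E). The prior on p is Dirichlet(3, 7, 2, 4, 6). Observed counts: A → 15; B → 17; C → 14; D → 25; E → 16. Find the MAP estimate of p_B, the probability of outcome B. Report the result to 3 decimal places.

The posterior is Dirichlet(αᵢ + nᵢ) = Dirichlet(18, 24, 16, 29, 22).
For a Dirichlet(a₁,…,a_K) with all aᵢ > 1, the mode has j-th component (aⱼ − 1)/(Σaᵢ − K).
Here Σaᵢ = 109 and K = 5, so p_B = (24 − 1)/(109 − 5) = 23/104 ≈ 0.221.

MAP estimate of p_B = 0.221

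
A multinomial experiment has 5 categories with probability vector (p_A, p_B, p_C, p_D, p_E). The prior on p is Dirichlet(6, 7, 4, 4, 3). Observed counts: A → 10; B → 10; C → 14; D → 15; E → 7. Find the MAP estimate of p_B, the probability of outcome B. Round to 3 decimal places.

The posterior is Dirichlet(αᵢ + nᵢ) = Dirichlet(16, 17, 18, 19, 10).
For a Dirichlet(a₁,…,a_K) with all aᵢ > 1, the mode has j-th component (aⱼ − 1)/(Σaᵢ − K).
Here Σaᵢ = 80 and K = 5, so p_B = (17 − 1)/(80 − 5) = 16/75 ≈ 0.213.

MAP estimate of p_B = 0.213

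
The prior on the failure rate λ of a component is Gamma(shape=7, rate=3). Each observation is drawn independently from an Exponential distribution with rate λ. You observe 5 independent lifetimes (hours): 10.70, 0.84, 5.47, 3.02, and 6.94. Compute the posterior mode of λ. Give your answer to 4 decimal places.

The Exponential(rate=λ) likelihood is ∝ λ^n e^(−λΣtᵢ). Here n = 5 and Σtᵢ = 10.70 + 0.84 + 5.47 + 3.02 + 6.94 = 26.97.
Posterior ∝ λ^6e^(−3λ) · λ^5e^(−26.97λ) = λ^11e^(−29.97λ), i.e. Gamma(12, 29.97).
Mode = (a−1)/b = 11/29.97 ≈ 0.3670.

λ̂_MAP = 0.3670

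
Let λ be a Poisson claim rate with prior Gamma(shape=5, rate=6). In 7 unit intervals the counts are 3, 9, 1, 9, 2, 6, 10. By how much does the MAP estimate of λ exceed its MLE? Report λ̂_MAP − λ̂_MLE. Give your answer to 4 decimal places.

Σxᵢ = 40. Posterior is Gamma(45, 13); MAP = (45−1)/13 = 44/13 ≈ 3.38462.
MLE = x̄ = 40/7 ≈ 5.71429.
Difference = 44/13 − 40/7 = -212/91 ≈ -2.3297.

MAP − MLE = -2.3297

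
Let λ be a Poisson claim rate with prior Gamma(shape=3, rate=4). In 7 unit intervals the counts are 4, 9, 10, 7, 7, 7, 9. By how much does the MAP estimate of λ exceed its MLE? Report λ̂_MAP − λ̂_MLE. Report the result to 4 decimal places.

Σxᵢ = 53. Posterior is Gamma(56, 11); MAP = (56−1)/11 = 55/11 ≈ 5.00000.
MLE = x̄ = 53/7 ≈ 7.57143.
Difference = 55/11 − 53/7 = -18/7 ≈ -2.5714.

MAP − MLE = -2.5714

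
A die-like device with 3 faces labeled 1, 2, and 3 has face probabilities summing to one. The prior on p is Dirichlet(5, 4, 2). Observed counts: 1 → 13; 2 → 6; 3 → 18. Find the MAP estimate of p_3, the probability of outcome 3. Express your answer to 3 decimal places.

The posterior is Dirichlet(αᵢ + nᵢ) = Dirichlet(18, 10, 20).
For a Dirichlet(a₁,…,a_K) with all aᵢ > 1, the mode has j-th component (aⱼ − 1)/(Σaᵢ − K).
Here Σaᵢ = 48 and K = 3, so p_3 = (20 − 1)/(48 − 3) = 19/45 ≈ 0.422.

MAP estimate: 0.422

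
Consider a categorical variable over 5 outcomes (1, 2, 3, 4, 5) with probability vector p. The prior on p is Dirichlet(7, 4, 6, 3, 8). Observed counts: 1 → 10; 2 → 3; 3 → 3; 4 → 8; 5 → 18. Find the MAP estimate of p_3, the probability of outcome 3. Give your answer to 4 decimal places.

The posterior is Dirichlet(αᵢ + nᵢ) = Dirichlet(17, 7, 9, 11, 26).
For a Dirichlet(a₁,…,a_K) with all aᵢ > 1, the mode has j-th component (aⱼ − 1)/(Σaᵢ − K).
Here Σaᵢ = 70 and K = 5, so p_3 = (9 − 1)/(70 − 5) = 8/65 ≈ 0.1231.

MAP estimate: 0.1231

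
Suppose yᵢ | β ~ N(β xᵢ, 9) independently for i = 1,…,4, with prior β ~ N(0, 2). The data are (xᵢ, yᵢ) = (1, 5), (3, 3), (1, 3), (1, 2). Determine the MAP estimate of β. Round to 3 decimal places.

log p(β | y) = −Σ(yᵢ − βxᵢ)²/(2·9) − β²/(2·2) + const.
Setting the derivative to zero: Σxᵢ(yᵢ − βxᵢ)/9 − β/2 = 0, so β = Σxᵢyᵢ / (Σxᵢ² + σ²/τ²).
Σxᵢyᵢ = 1·5 + 3·3 + 1·3 + 1·2 = 19; Σxᵢ² = 12; σ²/τ² = 4.5.
β̂_MAP = 19 / (12 + 4.5) = 19/16.5 ≈ 1.152.

β̂_MAP = 1.152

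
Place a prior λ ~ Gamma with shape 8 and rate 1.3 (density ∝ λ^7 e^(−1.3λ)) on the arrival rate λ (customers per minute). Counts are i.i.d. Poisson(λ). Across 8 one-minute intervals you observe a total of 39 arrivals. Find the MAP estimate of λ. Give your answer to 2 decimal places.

Σxᵢ = 39, n = 8.
Posterior ∝ λ^7e^(−1.3λ) · λ^39e^(−8λ) = λ^46e^(−9.3λ), i.e. Gamma(shape=47, rate=9.3).
The mode of a Gamma(a, b) with a ≥ 1 (shape–rate) is (a−1)/b = 46/9.3 ≈ 4.95.

λ̂_MAP = 4.95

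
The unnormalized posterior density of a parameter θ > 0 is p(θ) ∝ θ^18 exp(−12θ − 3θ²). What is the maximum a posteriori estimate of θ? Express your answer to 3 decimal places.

θ̂_MAP = 1.000

ℓ'(θ) = 18/θ − 12 − 6θ. Setting this to zero and multiplying by θ: 6θ² + 12θ − 18 = 0.
θ = (−12 + √(12² + 4·6·18)) / (2·6) = (−12 + √576) / 12 = (−12 + 24)/12 = 1.
ℓ''(θ) = −18/θ² − 6 < 0, confirming a maximum.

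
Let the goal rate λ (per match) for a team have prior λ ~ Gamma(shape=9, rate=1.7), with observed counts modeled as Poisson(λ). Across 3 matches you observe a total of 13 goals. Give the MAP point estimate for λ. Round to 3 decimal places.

λ̂_MAP = 4.468

Σxᵢ = 13, n = 3.
Posterior ∝ λ^8e^(−1.7λ) · λ^13e^(−3λ) = λ^21e^(−4.7λ), i.e. Gamma(shape=22, rate=4.7).
The mode of a Gamma(a, b) with a ≥ 1 (shape–rate) is (a−1)/b = 21/4.7 ≈ 4.468.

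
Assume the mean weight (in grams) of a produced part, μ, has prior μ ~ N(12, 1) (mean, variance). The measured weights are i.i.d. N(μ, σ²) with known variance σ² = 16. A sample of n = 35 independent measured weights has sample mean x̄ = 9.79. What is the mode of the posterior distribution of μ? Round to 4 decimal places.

n = 35, x̄ = 9.79.
For a Normal prior and Normal likelihood with known variance, the posterior is Normal; its mode equals its mean, the precision-weighted average.
Prior precision 1/σ₀² = 1/1 = 1; data precision n/σ² = 35/16 = 2.1875.
μ̂ = (1·12 + 2.1875·9.79) / (1 + 2.1875) = 33.415625/3.1875 = 629/60 ≈ 10.4833.

μ̂_MAP = 10.4833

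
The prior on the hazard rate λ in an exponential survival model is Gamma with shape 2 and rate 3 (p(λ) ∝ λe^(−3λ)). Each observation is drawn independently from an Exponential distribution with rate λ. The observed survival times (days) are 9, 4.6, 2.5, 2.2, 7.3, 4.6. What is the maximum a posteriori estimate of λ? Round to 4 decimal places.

λ̂_MAP = 0.2108

The Exponential(rate=λ) likelihood is ∝ λ^n e^(−λΣtᵢ). Here n = 6 and Σtᵢ = 9 + 4.6 + 2.5 + 2.2 + 7.3 + 4.6 = 30.2.
Posterior ∝ λe^(−3λ) · λ^6e^(−30.2λ) = λ^7e^(−33.2λ), i.e. Gamma(8, 33.2).
Mode = (a−1)/b = 7/33.2 ≈ 0.2108.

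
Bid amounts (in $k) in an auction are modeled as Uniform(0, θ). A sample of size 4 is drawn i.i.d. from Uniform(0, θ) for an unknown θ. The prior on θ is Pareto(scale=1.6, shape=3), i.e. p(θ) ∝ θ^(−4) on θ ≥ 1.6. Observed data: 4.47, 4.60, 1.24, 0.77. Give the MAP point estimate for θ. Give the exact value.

The Uniform(0, θ) likelihood is θ^(−n) for θ ≥ max(xᵢ), zero otherwise. Here max(xᵢ) = 4.60.
Posterior ∝ θ^(−4) · θ^(−4) = θ^(−8) on θ ≥ max(1.6, 4.60) = 4.60.
This density is strictly decreasing in θ, so the posterior mode lies at the lower boundary of the support.

θ̂_MAP = 4.60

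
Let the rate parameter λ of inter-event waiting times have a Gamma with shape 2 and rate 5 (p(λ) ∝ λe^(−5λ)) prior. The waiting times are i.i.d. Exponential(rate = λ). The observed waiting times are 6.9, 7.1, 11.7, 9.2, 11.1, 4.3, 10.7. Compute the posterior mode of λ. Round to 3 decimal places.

The Exponential(rate=λ) likelihood is ∝ λ^n e^(−λΣtᵢ). Here n = 7 and Σtᵢ = 6.9 + 7.1 + 11.7 + 9.2 + 11.1 + 4.3 + 10.7 = 61.
Posterior ∝ λe^(−5λ) · λ^7e^(−61λ) = λ^8e^(−66λ), i.e. Gamma(9, 66).
Mode = (a−1)/b = 8/66 ≈ 0.121.

λ̂_MAP = 0.121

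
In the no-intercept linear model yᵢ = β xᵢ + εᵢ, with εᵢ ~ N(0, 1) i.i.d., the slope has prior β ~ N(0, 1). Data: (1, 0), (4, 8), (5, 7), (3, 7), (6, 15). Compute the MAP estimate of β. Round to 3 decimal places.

β̂_MAP = 2.023

log p(β | y) = −Σ(yᵢ − βxᵢ)²/(2·1) − β²/(2·1) + const.
Setting the derivative to zero: Σxᵢ(yᵢ − βxᵢ)/1 − β/1 = 0, so β = Σxᵢyᵢ / (Σxᵢ² + σ²/τ²).
Σxᵢyᵢ = 1·0 + 4·8 + 5·7 + 3·7 + 6·15 = 178; Σxᵢ² = 87; σ²/τ² = 1.
β̂_MAP = 178 / (87 + 1) = 178/88 ≈ 2.023.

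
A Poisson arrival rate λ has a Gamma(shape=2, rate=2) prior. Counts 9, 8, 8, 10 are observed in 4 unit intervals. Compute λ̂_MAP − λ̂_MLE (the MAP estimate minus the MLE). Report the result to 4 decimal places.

MAP − MLE = -2.7500

Σxᵢ = 35. Posterior is Gamma(37, 6); MAP = (37−1)/6 = 36/6 ≈ 6.00000.
MLE = x̄ = 35/4 ≈ 8.75000.
Difference = 36/6 − 35/4 = -11/4 ≈ -2.7500.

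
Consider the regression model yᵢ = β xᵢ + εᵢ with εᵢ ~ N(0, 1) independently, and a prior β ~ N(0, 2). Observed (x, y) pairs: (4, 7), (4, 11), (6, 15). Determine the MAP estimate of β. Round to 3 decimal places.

β̂_MAP = 2.365

log p(β | y) = −Σ(yᵢ − βxᵢ)²/(2·1) − β²/(2·2) + const.
Setting the derivative to zero: Σxᵢ(yᵢ − βxᵢ)/1 − β/2 = 0, so β = Σxᵢyᵢ / (Σxᵢ² + σ²/τ²).
Σxᵢyᵢ = 4·7 + 4·11 + 6·15 = 162; Σxᵢ² = 68; σ²/τ² = 0.5.
β̂_MAP = 162 / (68 + 0.5) = 162/68.5 ≈ 2.365.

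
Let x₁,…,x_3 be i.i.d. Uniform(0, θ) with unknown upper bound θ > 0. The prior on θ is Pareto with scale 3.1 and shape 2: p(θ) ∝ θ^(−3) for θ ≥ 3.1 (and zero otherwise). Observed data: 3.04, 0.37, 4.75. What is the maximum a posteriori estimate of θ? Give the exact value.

The Uniform(0, θ) likelihood is θ^(−n) for θ ≥ max(xᵢ), zero otherwise. Here max(xᵢ) = 4.75.
Posterior ∝ θ^(−3) · θ^(−3) = θ^(−6) on θ ≥ max(3.1, 4.75) = 4.75.
This density is strictly decreasing in θ, so the posterior mode lies at the lower boundary of the support.

θ̂_MAP = 4.75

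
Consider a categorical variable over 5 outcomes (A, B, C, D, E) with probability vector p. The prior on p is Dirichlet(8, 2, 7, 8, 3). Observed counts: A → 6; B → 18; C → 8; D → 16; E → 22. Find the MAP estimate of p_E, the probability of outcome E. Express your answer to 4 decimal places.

The posterior is Dirichlet(αᵢ + nᵢ) = Dirichlet(14, 20, 15, 24, 25).
For a Dirichlet(a₁,…,a_K) with all aᵢ > 1, the mode has j-th component (aⱼ − 1)/(Σaᵢ − K).
Here Σaᵢ = 98 and K = 5, so p_E = (25 − 1)/(98 − 5) = 24/93 ≈ 0.2581.

MAP estimate of p_E = 0.2581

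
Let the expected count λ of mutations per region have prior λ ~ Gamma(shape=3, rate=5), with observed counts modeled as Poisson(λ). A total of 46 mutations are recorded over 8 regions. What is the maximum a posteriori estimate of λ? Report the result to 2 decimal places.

λ̂_MAP = 3.69

Σxᵢ = 46, n = 8.
Posterior ∝ λ^2e^(−5λ) · λ^46e^(−8λ) = λ^48e^(−13λ), i.e. Gamma(shape=49, rate=13).
The mode of a Gamma(a, b) with a ≥ 1 (shape–rate) is (a−1)/b = 48/13 ≈ 3.69.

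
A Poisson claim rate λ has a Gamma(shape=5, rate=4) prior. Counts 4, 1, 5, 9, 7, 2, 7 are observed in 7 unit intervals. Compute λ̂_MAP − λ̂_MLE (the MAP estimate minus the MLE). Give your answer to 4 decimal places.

MAP − MLE = -1.4545

Σxᵢ = 35. Posterior is Gamma(40, 11); MAP = (40−1)/11 = 39/11 ≈ 3.54545.
MLE = x̄ = 35/7 ≈ 5.00000.
Difference = 39/11 − 35/7 = -16/11 ≈ -1.4545.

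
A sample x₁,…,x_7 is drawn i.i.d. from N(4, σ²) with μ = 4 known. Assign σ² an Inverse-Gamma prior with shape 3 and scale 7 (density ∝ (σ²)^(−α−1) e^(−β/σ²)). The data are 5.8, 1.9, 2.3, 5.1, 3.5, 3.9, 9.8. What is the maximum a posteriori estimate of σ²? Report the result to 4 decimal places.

σ̂²_MAP = 3.9767

Sum of squared deviations about the known mean: SS = (5.8−4)² + (1.9−4)² + (2.3−4)² + (5.1−4)² + (3.5−4)² + (3.9−4)² + (9.8−4)² = 45.65.
The Normal likelihood contributes (σ²)^(−n/2) exp(−SS/(2σ²)), so the posterior is Inverse-Gamma(α + n/2, β + SS/2) = Inverse-Gamma(6.5, 29.825).
The mode of Inverse-Gamma(a, b) is b/(a+1) = 29.825/7.5 ≈ 3.9767.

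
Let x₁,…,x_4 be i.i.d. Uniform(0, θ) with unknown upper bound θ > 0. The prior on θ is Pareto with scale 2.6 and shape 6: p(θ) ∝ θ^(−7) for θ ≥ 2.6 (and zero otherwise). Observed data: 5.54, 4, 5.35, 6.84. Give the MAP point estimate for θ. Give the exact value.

The Uniform(0, θ) likelihood is θ^(−n) for θ ≥ max(xᵢ), zero otherwise. Here max(xᵢ) = 6.84.
Posterior ∝ θ^(−7) · θ^(−4) = θ^(−11) on θ ≥ max(2.6, 6.84) = 6.84.
This density is strictly decreasing in θ, so the posterior mode lies at the lower boundary of the support.

θ̂_MAP = 6.84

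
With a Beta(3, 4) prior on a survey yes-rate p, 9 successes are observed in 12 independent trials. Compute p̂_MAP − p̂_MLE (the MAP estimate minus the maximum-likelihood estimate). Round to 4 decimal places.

Posterior is Beta(12, 7); MAP = (12−1)/(19−2) = 11/17 ≈ 0.64706.
MLE ignores the prior: p̂_MLE = k/n = 9/12 ≈ 0.75000.
Difference = 11/17 − 9/12 = -7/68 ≈ -0.1029.

MAP − MLE = -0.1029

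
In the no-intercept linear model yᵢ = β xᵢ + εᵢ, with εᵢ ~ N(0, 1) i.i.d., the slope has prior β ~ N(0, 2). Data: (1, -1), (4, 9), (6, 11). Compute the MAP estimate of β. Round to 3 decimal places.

β̂_MAP = 1.888

log p(β | y) = −Σ(yᵢ − βxᵢ)²/(2·1) − β²/(2·2) + const.
Setting the derivative to zero: Σxᵢ(yᵢ − βxᵢ)/1 − β/2 = 0, so β = Σxᵢyᵢ / (Σxᵢ² + σ²/τ²).
Σxᵢyᵢ = 1·(-1) + 4·9 + 6·11 = 101; Σxᵢ² = 53; σ²/τ² = 0.5.
β̂_MAP = 101 / (53 + 0.5) = 101/53.5 ≈ 1.888.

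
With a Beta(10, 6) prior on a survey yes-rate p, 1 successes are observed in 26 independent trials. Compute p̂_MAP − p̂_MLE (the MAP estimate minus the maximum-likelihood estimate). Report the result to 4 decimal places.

Posterior is Beta(11, 31); MAP = (11−1)/(42−2) = 10/40 ≈ 0.25000.
MLE ignores the prior: p̂_MLE = k/n = 1/26 ≈ 0.03846.
Difference = 10/40 − 1/26 = 11/52 ≈ 0.2115.

MAP − MLE = 0.2115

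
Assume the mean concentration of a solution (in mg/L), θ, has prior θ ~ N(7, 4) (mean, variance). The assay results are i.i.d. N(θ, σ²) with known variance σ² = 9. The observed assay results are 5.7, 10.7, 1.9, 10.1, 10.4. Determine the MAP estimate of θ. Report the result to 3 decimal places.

n = 5; x̄ = (5.7 + 10.7 + 1.9 + 10.1 + 10.4)/5 = 38.8/5 = 7.76.
For a Normal prior and Normal likelihood with known variance, the posterior is Normal; its mode equals its mean, the precision-weighted average.
Prior precision 1/σ₀² = 1/4 = 0.25; data precision n/σ² = 5/9.
θ̂ = (0.25·7 + (5/9)·7.76) / (0.25 + 5/9) = (1091/180)/(29/36) = 1091/145 ≈ 7.524.

θ̂_MAP = 7.524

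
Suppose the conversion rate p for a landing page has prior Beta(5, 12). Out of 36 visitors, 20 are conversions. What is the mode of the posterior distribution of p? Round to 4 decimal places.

Prior: Beta(5, 12).
Data: 20 successes in 36 trials. The binomial likelihood contributes p^20(1−p)^16, so the posterior is Beta(5+20, 12+16) = Beta(25, 28).
For Beta(a, b) with a, b > 1 the mode is (a−1)/(a+b−2) = 24/51 ≈ 0.4706.

p̂_MAP = 0.4706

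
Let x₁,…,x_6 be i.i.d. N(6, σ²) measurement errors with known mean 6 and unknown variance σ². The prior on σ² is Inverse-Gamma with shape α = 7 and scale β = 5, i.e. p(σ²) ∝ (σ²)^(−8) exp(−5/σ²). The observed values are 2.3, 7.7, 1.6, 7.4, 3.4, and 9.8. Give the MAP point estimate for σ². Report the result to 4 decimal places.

Sum of squared deviations about the known mean: SS = (2.3−6)² + (7.7−6)² + (1.6−6)² + (7.4−6)² + (3.4−6)² + (9.8−6)² = 59.1.
The Normal likelihood contributes (σ²)^(−n/2) exp(−SS/(2σ²)), so the posterior is Inverse-Gamma(α + n/2, β + SS/2) = Inverse-Gamma(10, 34.55).
The mode of Inverse-Gamma(a, b) is b/(a+1) = 34.55/11 ≈ 3.1409.

σ̂²_MAP = 3.1409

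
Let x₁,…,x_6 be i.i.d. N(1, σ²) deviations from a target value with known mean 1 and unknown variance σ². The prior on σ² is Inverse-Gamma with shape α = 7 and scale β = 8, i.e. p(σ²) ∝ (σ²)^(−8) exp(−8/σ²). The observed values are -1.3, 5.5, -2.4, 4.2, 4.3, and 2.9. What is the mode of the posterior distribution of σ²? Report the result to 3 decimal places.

σ̂²_MAP = 3.538

Sum of squared deviations about the known mean: SS = (-1.3−1)² + (5.5−1)² + (-2.4−1)² + (4.2−1)² + (4.3−1)² + (2.9−1)² = 61.84.
The Normal likelihood contributes (σ²)^(−n/2) exp(−SS/(2σ²)), so the posterior is Inverse-Gamma(α + n/2, β + SS/2) = Inverse-Gamma(10, 38.92).
The mode of Inverse-Gamma(a, b) is b/(a+1) = 38.92/11 ≈ 3.538.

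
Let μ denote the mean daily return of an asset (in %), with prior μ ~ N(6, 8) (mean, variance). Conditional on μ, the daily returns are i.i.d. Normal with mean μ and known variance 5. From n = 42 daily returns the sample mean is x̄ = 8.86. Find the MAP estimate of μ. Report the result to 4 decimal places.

μ̂_MAP = 8.8181

n = 42, x̄ = 8.86.
For a Normal prior and Normal likelihood with known variance, the posterior is Normal; its mode equals its mean, the precision-weighted average.
Prior precision 1/σ₀² = 1/8 = 0.125; data precision n/σ² = 42/5 = 8.4.
μ̂ = (0.125·6 + 8.4·8.86) / (0.125 + 8.4) = 75.174/8.525 = 6834/775 ≈ 8.8181.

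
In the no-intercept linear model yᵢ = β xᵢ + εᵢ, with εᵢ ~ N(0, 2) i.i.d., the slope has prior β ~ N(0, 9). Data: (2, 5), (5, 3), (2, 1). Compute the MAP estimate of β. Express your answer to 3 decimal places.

β̂_MAP = 0.813

log p(β | y) = −Σ(yᵢ − βxᵢ)²/(2·2) − β²/(2·9) + const.
Setting the derivative to zero: Σxᵢ(yᵢ − βxᵢ)/2 − β/9 = 0, so β = Σxᵢyᵢ / (Σxᵢ² + σ²/τ²).
Σxᵢyᵢ = 2·5 + 5·3 + 2·1 = 27; Σxᵢ² = 33; σ²/τ² = 2/9.
β̂_MAP = 27 / (33 + 2/9) = 27/(299/9) = 243/299 ≈ 0.813.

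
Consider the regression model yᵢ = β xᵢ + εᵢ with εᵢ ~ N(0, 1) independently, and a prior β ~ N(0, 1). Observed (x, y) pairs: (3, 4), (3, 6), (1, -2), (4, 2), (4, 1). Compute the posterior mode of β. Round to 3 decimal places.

log p(β | y) = −Σ(yᵢ − βxᵢ)²/(2·1) − β²/(2·1) + const.
Setting the derivative to zero: Σxᵢ(yᵢ − βxᵢ)/1 − β/1 = 0, so β = Σxᵢyᵢ / (Σxᵢ² + σ²/τ²).
Σxᵢyᵢ = 3·4 + 3·6 + 1·(-2) + 4·2 + 4·1 = 40; Σxᵢ² = 51; σ²/τ² = 1.
β̂_MAP = 40 / (51 + 1) = 40/52 ≈ 0.769.

β̂_MAP = 0.769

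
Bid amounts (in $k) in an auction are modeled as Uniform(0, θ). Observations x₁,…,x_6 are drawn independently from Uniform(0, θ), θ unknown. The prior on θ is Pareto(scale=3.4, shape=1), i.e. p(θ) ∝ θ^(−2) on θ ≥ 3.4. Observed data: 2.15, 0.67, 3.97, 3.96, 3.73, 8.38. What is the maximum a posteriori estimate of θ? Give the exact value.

θ̂_MAP = 8.38

The Uniform(0, θ) likelihood is θ^(−n) for θ ≥ max(xᵢ), zero otherwise. Here max(xᵢ) = 8.38.
Posterior ∝ θ^(−2) · θ^(−6) = θ^(−8) on θ ≥ max(3.4, 8.38) = 8.38.
This density is strictly decreasing in θ, so the posterior mode lies at the lower boundary of the support.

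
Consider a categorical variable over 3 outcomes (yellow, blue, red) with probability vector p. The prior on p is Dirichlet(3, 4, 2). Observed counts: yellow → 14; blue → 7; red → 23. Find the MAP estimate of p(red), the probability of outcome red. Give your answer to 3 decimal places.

The posterior is Dirichlet(αᵢ + nᵢ) = Dirichlet(17, 11, 25).
For a Dirichlet(a₁,…,a_K) with all aᵢ > 1, the mode has j-th component (aⱼ − 1)/(Σaᵢ − K).
Here Σaᵢ = 53 and K = 3, so p(red) = (25 − 1)/(53 − 3) = 24/50 ≈ 0.480.

MAP estimate of p(red) = 0.480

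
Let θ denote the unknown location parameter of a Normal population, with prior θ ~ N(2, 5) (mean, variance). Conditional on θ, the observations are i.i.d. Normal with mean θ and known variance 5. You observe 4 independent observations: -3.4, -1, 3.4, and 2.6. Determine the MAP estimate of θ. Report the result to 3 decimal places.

n = 4; x̄ = ((-3.4) + (-1) + 3.4 + 2.6)/4 = 1.6/4 = 0.4.
For a Normal prior and Normal likelihood with known variance, the posterior is Normal; its mode equals its mean, the precision-weighted average.
Prior precision 1/σ₀² = 1/5 = 0.2; data precision n/σ² = 4/5 = 0.8.
θ̂ = (0.2·2 + 0.8·0.4) / (0.2 + 0.8) = 0.72/1 = 0.720.

θ̂_MAP = 0.720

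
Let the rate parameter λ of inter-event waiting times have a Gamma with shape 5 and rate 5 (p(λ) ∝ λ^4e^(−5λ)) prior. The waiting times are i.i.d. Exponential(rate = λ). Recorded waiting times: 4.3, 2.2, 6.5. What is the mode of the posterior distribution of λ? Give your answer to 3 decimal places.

λ̂_MAP = 0.389

The Exponential(rate=λ) likelihood is ∝ λ^n e^(−λΣtᵢ). Here n = 3 and Σtᵢ = 4.3 + 2.2 + 6.5 = 13.
Posterior ∝ λ^4e^(−5λ) · λ^3e^(−13λ) = λ^7e^(−18λ), i.e. Gamma(8, 18).
Mode = (a−1)/b = 7/18 ≈ 0.389.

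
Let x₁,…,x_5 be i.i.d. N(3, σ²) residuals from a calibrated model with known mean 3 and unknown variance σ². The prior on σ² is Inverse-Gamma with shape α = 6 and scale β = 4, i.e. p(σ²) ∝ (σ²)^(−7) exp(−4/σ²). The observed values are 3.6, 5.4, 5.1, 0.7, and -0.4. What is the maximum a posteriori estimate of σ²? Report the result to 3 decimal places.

Sum of squared deviations about the known mean: SS = (3.6−3)² + (5.4−3)² + (5.1−3)² + (0.7−3)² + (-0.4−3)² = 27.38.
The Normal likelihood contributes (σ²)^(−n/2) exp(−SS/(2σ²)), so the posterior is Inverse-Gamma(α + n/2, β + SS/2) = Inverse-Gamma(8.5, 17.69).
The mode of Inverse-Gamma(a, b) is b/(a+1) = 17.69/9.5 ≈ 1.862.

σ̂²_MAP = 1.862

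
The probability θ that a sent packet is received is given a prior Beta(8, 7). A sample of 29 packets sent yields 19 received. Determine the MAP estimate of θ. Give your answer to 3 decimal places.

Prior: Beta(8, 7).
Data: 19 successes in 29 trials. The binomial likelihood contributes θ^19(1−θ)^10, so the posterior is Beta(8+19, 7+10) = Beta(27, 17).
For Beta(a, b) with a, b > 1 the mode is (a−1)/(a+b−2) = 26/42 ≈ 0.619.

θ̂_MAP = 0.619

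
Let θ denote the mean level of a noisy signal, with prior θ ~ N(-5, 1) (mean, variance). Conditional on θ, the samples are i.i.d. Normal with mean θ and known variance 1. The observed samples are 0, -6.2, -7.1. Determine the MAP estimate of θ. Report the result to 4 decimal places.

n = 3; x̄ = (0 + (-6.2) + (-7.1))/3 = -13.3/3 = -133/30 ≈ -4.4333.
For a Normal prior and Normal likelihood with known variance, the posterior is Normal; its mode equals its mean, the precision-weighted average.
Prior precision 1/σ₀² = 1/1 = 1; data precision n/σ² = 3/1 = 3.
θ̂ = (1·(-5) + 3·(-133/30)) / (1 + 3) = (-18.3)/4 = -4.5750.

θ̂_MAP = -4.5750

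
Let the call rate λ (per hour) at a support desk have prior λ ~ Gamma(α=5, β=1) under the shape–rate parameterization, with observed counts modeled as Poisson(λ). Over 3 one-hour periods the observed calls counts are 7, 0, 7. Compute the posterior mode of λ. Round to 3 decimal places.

λ̂_MAP = 4.500

Σxᵢ = 7+0+7 = 14, with n = 3.
Posterior ∝ λ^4e^(−1λ) · λ^14e^(−3λ) = λ^18e^(−4λ), i.e. Gamma(shape=19, rate=4).
The mode of a Gamma(a, b) with a ≥ 1 (shape–rate) is (a−1)/b = 18/4 ≈ 4.500.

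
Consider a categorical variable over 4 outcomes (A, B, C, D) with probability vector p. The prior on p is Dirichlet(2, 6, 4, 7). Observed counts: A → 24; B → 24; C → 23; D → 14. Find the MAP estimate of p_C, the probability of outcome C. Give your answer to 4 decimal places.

MAP estimate of p_C = 0.2600

The posterior is Dirichlet(αᵢ + nᵢ) = Dirichlet(26, 30, 27, 21).
For a Dirichlet(a₁,…,a_K) with all aᵢ > 1, the mode has j-th component (aⱼ − 1)/(Σaᵢ − K).
Here Σaᵢ = 104 and K = 4, so p_C = (27 − 1)/(104 − 4) = 26/100 ≈ 0.2600.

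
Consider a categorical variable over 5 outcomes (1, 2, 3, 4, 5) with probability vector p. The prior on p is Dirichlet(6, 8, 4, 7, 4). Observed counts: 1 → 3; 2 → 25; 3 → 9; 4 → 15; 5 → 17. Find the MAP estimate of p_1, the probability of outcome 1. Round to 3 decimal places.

The posterior is Dirichlet(αᵢ + nᵢ) = Dirichlet(9, 33, 13, 22, 21).
For a Dirichlet(a₁,…,a_K) with all aᵢ > 1, the mode has j-th component (aⱼ − 1)/(Σaᵢ − K).
Here Σaᵢ = 98 and K = 5, so p_1 = (9 − 1)/(98 − 5) = 8/93 ≈ 0.086.

MAP estimate: 0.086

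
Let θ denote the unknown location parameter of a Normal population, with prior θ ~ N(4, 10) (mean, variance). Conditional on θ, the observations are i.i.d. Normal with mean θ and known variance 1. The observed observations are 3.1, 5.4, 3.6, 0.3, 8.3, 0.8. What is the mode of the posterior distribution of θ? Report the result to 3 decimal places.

n = 6; x̄ = (3.1 + 5.4 + 3.6 + 0.3 + 8.3 + 0.8)/6 = 21.5/6 = 43/12 ≈ 3.5833.
For a Normal prior and Normal likelihood with known variance, the posterior is Normal; its mode equals its mean, the precision-weighted average.
Prior precision 1/σ₀² = 1/10 = 0.1; data precision n/σ² = 6/1 = 6.
θ̂ = (0.1·4 + 6·(43/12)) / (0.1 + 6) = 21.9/6.1 = 219/61 ≈ 3.590.

θ̂_MAP = 3.590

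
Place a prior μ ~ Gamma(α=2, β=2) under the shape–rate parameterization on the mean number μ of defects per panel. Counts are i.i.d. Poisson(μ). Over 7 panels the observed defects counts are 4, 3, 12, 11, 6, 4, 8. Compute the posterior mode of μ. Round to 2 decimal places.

μ̂_MAP = 5.44

Σxᵢ = 4+3+12+11+6+4+8 = 48, with n = 7.
Posterior ∝ μe^(−2μ) · μ^48e^(−7μ) = μ^49e^(−9μ), i.e. Gamma(shape=50, rate=9).
The mode of a Gamma(a, b) with a ≥ 1 (shape–rate) is (a−1)/b = 49/9 ≈ 5.44.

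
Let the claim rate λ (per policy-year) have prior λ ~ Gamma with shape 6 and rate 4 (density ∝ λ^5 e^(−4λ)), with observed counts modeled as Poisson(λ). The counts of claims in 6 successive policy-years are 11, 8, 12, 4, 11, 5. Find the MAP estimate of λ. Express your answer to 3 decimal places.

Σxᵢ = 11+8+12+4+11+5 = 51, with n = 6.
Posterior ∝ λ^5e^(−4λ) · λ^51e^(−6λ) = λ^56e^(−10λ), i.e. Gamma(shape=57, rate=10).
The mode of a Gamma(a, b) with a ≥ 1 (shape–rate) is (a−1)/b = 56/10 ≈ 5.600.

λ̂_MAP = 5.600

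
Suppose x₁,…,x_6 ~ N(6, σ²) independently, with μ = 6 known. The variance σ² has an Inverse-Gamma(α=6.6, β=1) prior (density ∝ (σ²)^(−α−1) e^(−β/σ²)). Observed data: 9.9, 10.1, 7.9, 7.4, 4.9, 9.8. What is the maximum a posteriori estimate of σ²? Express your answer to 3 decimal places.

Sum of squared deviations about the known mean: SS = (9.9−6)² + (10.1−6)² + (7.9−6)² + (7.4−6)² + (4.9−6)² + (9.8−6)² = 53.24.
The Normal likelihood contributes (σ²)^(−n/2) exp(−SS/(2σ²)), so the posterior is Inverse-Gamma(α + n/2, β + SS/2) = Inverse-Gamma(9.6, 27.62).
The mode of Inverse-Gamma(a, b) is b/(a+1) = 27.62/10.6 ≈ 2.606.

σ̂²_MAP = 2.606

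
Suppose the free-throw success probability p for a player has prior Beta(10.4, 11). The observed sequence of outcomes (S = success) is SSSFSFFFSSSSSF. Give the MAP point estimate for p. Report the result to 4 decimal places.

Prior: Beta(10.4, 11).
Data: 9 successes in 14 trials (from the sequence). The binomial likelihood contributes p^9(1−p)^5, so the posterior is Beta(10.4+9, 11+5) = Beta(19.4, 16).
For Beta(a, b) with a, b > 1 the mode is (a−1)/(a+b−2) = 18.4/33.4 ≈ 0.5509.

p̂_MAP = 0.5509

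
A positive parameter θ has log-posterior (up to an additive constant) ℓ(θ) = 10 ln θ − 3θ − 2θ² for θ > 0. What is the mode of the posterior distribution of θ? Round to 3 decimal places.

ℓ'(θ) = 10/θ − 3 − 4θ. Setting this to zero and multiplying by θ: 4θ² + 3θ − 10 = 0.
θ = (−3 + √(3² + 4·4·10)) / (2·4) = (−3 + √169) / 8 = (−3 + 13)/8 = 5/4.
ℓ''(θ) = −10/θ² − 4 < 0, confirming a maximum.

θ̂_MAP = 1.250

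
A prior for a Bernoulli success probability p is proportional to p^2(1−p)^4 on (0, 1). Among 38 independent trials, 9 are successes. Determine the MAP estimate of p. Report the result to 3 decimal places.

p̂_MAP = 0.250

The prior density ∝ p^2(1−p)^4 is the kernel of Beta(3, 5).
Data: 9 successes in 38 trials. The binomial likelihood contributes p^9(1−p)^29, so the posterior is Beta(3+9, 5+29) = Beta(12, 34).
For Beta(a, b) with a, b > 1 the mode is (a−1)/(a+b−2) = 11/44 ≈ 0.250.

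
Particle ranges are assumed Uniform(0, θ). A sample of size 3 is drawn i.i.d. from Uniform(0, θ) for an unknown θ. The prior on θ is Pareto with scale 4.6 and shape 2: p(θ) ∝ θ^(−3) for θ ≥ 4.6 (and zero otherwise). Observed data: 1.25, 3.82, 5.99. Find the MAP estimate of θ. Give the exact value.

The Uniform(0, θ) likelihood is θ^(−n) for θ ≥ max(xᵢ), zero otherwise. Here max(xᵢ) = 5.99.
Posterior ∝ θ^(−3) · θ^(−3) = θ^(−6) on θ ≥ max(4.6, 5.99) = 5.99.
This density is strictly decreasing in θ, so the posterior mode lies at the lower boundary of the support.

θ̂_MAP = 5.99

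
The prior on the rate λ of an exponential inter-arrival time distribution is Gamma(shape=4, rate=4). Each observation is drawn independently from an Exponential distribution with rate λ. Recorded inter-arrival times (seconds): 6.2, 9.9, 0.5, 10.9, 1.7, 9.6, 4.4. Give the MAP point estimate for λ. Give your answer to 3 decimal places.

The Exponential(rate=λ) likelihood is ∝ λ^n e^(−λΣtᵢ). Here n = 7 and Σtᵢ = 6.2 + 9.9 + 0.5 + 10.9 + 1.7 + 9.6 + 4.4 = 43.2.
Posterior ∝ λ^3e^(−4λ) · λ^7e^(−43.2λ) = λ^10e^(−47.2λ), i.e. Gamma(11, 47.2).
Mode = (a−1)/b = 10/47.2 ≈ 0.212.

λ̂_MAP = 0.212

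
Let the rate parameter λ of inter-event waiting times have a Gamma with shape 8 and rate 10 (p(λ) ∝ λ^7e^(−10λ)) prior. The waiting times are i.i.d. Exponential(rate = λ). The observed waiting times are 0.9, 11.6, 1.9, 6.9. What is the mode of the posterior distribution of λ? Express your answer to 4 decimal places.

The Exponential(rate=λ) likelihood is ∝ λ^n e^(−λΣtᵢ). Here n = 4 and Σtᵢ = 0.9 + 11.6 + 1.9 + 6.9 = 21.3.
Posterior ∝ λ^7e^(−10λ) · λ^4e^(−21.3λ) = λ^11e^(−31.3λ), i.e. Gamma(12, 31.3).
Mode = (a−1)/b = 11/31.3 ≈ 0.3514.

λ̂_MAP = 0.3514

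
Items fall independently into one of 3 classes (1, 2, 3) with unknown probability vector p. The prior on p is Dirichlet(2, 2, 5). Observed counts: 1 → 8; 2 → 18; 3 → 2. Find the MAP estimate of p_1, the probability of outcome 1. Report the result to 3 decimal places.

The posterior is Dirichlet(αᵢ + nᵢ) = Dirichlet(10, 20, 7).
For a Dirichlet(a₁,…,a_K) with all aᵢ > 1, the mode has j-th component (aⱼ − 1)/(Σaᵢ − K).
Here Σaᵢ = 37 and K = 3, so p_1 = (10 − 1)/(37 − 3) = 9/34 ≈ 0.265.

MAP estimate: 0.265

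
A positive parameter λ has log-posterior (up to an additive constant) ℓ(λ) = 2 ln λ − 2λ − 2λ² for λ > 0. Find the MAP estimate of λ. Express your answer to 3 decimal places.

ℓ'(λ) = 2/λ − 2 − 4λ. Setting this to zero and multiplying by λ: 4λ² + 2λ − 2 = 0.
λ = (−2 + √(2² + 4·4·2)) / (2·4) = (−2 + √36) / 8 = (−2 + 6)/8 = 1/2.
ℓ''(λ) = −2/λ² − 4 < 0, confirming a maximum.

λ̂_MAP = 0.500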